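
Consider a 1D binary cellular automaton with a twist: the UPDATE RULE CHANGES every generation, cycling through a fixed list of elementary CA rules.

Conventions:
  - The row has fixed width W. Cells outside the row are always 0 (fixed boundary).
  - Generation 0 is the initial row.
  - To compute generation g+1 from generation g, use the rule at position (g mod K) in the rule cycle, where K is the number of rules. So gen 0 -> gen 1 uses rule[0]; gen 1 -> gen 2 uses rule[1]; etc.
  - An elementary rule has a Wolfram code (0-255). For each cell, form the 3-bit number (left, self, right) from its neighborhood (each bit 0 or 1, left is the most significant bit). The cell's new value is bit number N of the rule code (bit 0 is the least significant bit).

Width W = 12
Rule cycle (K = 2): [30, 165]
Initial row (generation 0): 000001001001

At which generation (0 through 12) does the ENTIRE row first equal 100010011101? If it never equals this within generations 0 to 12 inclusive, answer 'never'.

Answer: 4

Derivation:
Gen 0: 000001001001
Gen 1 (rule 30): 000011111111
Gen 2 (rule 165): 111001111110
Gen 3 (rule 30): 100111000001
Gen 4 (rule 165): 100010011101
Gen 5 (rule 30): 110111110001
Gen 6 (rule 165): 001011100101
Gen 7 (rule 30): 011010011101
Gen 8 (rule 165): 000110001011
Gen 9 (rule 30): 001101011010
Gen 10 (rule 165): 100011100110
Gen 11 (rule 30): 110110011101
Gen 12 (rule 165): 001000001011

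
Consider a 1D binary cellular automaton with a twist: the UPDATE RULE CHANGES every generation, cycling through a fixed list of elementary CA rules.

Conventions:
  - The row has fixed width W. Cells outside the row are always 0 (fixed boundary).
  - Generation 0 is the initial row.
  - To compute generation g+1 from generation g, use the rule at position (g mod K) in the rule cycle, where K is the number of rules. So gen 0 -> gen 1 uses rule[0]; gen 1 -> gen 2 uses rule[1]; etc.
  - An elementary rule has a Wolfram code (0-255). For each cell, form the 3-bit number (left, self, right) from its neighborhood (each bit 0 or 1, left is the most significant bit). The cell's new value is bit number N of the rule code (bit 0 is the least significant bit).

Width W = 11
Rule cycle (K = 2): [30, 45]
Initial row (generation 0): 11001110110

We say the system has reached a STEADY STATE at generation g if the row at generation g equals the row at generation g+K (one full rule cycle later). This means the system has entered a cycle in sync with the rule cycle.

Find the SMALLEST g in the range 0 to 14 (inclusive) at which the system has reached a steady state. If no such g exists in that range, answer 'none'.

Answer: none

Derivation:
Gen 0: 11001110110
Gen 1 (rule 30): 10111000101
Gen 2 (rule 45): 11100010111
Gen 3 (rule 30): 10010110100
Gen 4 (rule 45): 10011101101
Gen 5 (rule 30): 11110001001
Gen 6 (rule 45): 10000101001
Gen 7 (rule 30): 11001101111
Gen 8 (rule 45): 10001011000
Gen 9 (rule 30): 11011010100
Gen 10 (rule 45): 10110111101
Gen 11 (rule 30): 10100100001
Gen 12 (rule 45): 11100101101
Gen 13 (rule 30): 10011101001
Gen 14 (rule 45): 10010011001
Gen 15 (rule 30): 11111110111
Gen 16 (rule 45): 10000001100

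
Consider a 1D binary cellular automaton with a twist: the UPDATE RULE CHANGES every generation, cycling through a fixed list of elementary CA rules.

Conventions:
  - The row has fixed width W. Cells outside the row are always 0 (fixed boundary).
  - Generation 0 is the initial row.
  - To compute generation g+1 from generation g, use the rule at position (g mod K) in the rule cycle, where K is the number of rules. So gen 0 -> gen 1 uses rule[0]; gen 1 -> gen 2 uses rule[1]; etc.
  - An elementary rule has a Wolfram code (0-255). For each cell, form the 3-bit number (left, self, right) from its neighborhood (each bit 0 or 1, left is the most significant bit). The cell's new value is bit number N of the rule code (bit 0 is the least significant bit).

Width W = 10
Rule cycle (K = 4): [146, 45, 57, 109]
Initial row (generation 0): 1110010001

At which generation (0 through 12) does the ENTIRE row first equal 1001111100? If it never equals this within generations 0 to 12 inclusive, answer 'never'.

Answer: never

Derivation:
Gen 0: 1110010001
Gen 1 (rule 146): 0101101010
Gen 2 (rule 45): 0111011110
Gen 3 (rule 57): 0100110001
Gen 4 (rule 109): 0100110101
Gen 5 (rule 146): 1011000000
Gen 6 (rule 45): 1110011111
Gen 7 (rule 57): 1001010000
Gen 8 (rule 109): 1001110111
Gen 9 (rule 146): 0110100010
Gen 10 (rule 45): 0101101010
Gen 11 (rule 57): 0011010101
Gen 12 (rule 109): 1011111111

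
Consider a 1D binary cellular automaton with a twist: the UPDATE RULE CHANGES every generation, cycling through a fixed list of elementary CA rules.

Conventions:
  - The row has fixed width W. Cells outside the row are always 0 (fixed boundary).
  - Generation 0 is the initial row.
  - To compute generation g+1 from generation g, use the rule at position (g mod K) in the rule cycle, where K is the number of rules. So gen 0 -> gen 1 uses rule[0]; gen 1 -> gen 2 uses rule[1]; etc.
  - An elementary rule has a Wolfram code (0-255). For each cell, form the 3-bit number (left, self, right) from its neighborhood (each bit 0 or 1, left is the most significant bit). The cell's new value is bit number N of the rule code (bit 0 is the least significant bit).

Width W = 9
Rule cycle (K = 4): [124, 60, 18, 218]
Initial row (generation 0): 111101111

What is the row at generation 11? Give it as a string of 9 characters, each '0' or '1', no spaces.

Answer: 101010100

Derivation:
Gen 0: 111101111
Gen 1 (rule 124): 100111001
Gen 2 (rule 60): 110100101
Gen 3 (rule 18): 000011000
Gen 4 (rule 218): 000111100
Gen 5 (rule 124): 000100110
Gen 6 (rule 60): 000110101
Gen 7 (rule 18): 001000000
Gen 8 (rule 218): 010100000
Gen 9 (rule 124): 011110000
Gen 10 (rule 60): 010001000
Gen 11 (rule 18): 101010100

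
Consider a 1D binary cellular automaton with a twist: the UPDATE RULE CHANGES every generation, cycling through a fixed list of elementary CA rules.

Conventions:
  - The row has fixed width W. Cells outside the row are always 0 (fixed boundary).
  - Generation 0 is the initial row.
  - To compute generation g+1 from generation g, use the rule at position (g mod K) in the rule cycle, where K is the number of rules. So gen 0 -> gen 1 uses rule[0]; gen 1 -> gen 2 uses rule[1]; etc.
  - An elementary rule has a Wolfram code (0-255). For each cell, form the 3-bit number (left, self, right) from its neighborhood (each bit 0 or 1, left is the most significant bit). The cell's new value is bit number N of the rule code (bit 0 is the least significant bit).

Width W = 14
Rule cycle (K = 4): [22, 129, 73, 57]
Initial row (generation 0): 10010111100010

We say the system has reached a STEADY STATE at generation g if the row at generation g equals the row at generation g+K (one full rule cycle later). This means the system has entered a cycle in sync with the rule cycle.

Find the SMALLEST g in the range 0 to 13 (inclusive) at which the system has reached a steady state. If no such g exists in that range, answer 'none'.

Answer: none

Derivation:
Gen 0: 10010111100010
Gen 1 (rule 22): 11110000010111
Gen 2 (rule 129): 01100111000010
Gen 3 (rule 73): 01100101011000
Gen 4 (rule 57): 01010010110111
Gen 5 (rule 22): 11011110000000
Gen 6 (rule 129): 00001100111111
Gen 7 (rule 73): 11101100100001
Gen 8 (rule 57): 10011010011100
Gen 9 (rule 22): 11100011100010
Gen 10 (rule 129): 01001001001000
Gen 11 (rule 73): 00000000000011
Gen 12 (rule 57): 11111111111010
Gen 13 (rule 22): 00000000000011
Gen 14 (rule 129): 11111111111000
Gen 15 (rule 73): 10000000001011
Gen 16 (rule 57): 01111111100110
Gen 17 (rule 22): 10000000011001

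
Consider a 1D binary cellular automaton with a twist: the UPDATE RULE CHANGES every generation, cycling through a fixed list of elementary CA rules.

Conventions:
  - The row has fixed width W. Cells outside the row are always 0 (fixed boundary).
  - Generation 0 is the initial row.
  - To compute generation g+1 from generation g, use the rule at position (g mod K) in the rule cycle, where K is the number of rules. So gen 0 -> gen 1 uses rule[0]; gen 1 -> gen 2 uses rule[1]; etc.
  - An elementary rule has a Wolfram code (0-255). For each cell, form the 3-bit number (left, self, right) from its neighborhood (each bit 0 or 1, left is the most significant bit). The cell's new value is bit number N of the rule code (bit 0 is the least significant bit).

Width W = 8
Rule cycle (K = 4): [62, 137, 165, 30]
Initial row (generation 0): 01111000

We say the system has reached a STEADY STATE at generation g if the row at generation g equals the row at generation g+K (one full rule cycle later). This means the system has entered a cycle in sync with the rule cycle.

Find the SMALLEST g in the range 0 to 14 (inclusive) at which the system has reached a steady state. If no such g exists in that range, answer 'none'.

Answer: 14

Derivation:
Gen 0: 01111000
Gen 1 (rule 62): 11000100
Gen 2 (rule 137): 10010001
Gen 3 (rule 165): 10010101
Gen 4 (rule 30): 11110101
Gen 5 (rule 62): 10001111
Gen 6 (rule 137): 00101110
Gen 7 (rule 165): 10110100
Gen 8 (rule 30): 10100110
Gen 9 (rule 62): 11111101
Gen 10 (rule 137): 11111000
Gen 11 (rule 165): 01110011
Gen 12 (rule 30): 11001110
Gen 13 (rule 62): 10111001
Gen 14 (rule 137): 00110000
Gen 15 (rule 165): 10000111
Gen 16 (rule 30): 11001100
Gen 17 (rule 62): 10111010
Gen 18 (rule 137): 00110000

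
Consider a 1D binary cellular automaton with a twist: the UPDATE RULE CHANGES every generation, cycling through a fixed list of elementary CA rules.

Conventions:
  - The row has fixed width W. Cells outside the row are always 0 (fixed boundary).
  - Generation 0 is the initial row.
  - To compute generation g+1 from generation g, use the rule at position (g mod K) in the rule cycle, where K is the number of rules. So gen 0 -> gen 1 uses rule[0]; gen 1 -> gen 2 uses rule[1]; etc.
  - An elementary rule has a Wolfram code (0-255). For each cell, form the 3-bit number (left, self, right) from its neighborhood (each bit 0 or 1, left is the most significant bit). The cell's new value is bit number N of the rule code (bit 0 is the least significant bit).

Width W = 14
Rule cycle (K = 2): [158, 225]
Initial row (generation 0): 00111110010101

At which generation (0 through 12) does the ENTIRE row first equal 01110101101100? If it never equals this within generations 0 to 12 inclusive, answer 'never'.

Answer: 9

Derivation:
Gen 0: 00111110010101
Gen 1 (rule 158): 01111101110101
Gen 2 (rule 225): 00111110111010
Gen 3 (rule 158): 01111100110011
Gen 4 (rule 225): 00111100010001
Gen 5 (rule 158): 01111010111011
Gen 6 (rule 225): 00111101011101
Gen 7 (rule 158): 01111001011001
Gen 8 (rule 225): 00111000101000
Gen 9 (rule 158): 01110101101100
Gen 10 (rule 225): 00111010110101
Gen 11 (rule 158): 01110010100101
Gen 12 (rule 225): 00110001000010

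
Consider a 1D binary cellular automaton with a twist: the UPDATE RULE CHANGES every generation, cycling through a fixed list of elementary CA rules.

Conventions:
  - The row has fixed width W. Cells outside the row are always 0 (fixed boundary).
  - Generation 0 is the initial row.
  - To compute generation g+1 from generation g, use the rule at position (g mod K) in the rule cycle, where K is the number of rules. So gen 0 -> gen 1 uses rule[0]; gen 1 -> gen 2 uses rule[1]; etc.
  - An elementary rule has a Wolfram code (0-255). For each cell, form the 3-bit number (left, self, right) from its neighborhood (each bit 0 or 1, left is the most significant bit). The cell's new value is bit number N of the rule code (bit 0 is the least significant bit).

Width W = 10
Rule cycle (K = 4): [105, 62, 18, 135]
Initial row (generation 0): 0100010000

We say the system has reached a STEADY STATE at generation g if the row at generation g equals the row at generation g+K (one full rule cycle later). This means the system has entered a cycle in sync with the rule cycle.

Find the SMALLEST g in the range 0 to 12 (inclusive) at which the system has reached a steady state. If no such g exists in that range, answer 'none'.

Answer: none

Derivation:
Gen 0: 0100010000
Gen 1 (rule 105): 0001000111
Gen 2 (rule 62): 0011101100
Gen 3 (rule 18): 0100000010
Gen 4 (rule 135): 1101111110
Gen 5 (rule 105): 1111000010
Gen 6 (rule 62): 1000100111
Gen 7 (rule 18): 0101011000
Gen 8 (rule 135): 1101000011
Gen 9 (rule 105): 1110011011
Gen 10 (rule 62): 1001110110
Gen 11 (rule 18): 0110000001
Gen 12 (rule 135): 1000111111
Gen 13 (rule 105): 0010100001
Gen 14 (rule 62): 0111110011
Gen 15 (rule 18): 1000001100
Gen 16 (rule 135): 1011110001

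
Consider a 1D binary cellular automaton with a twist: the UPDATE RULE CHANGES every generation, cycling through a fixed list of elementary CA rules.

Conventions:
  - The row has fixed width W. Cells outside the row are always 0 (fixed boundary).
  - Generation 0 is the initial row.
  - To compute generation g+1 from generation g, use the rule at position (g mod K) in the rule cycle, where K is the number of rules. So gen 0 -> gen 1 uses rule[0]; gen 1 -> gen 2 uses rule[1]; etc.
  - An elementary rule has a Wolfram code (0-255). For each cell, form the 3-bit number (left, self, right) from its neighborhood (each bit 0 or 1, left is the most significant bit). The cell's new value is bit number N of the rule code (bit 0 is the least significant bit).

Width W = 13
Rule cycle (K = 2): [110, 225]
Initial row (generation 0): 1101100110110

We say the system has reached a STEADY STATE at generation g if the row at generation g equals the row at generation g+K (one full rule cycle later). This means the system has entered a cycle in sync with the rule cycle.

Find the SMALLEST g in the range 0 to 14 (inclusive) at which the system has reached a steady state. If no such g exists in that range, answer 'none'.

Answer: 10

Derivation:
Gen 0: 1101100110110
Gen 1 (rule 110): 1111101111110
Gen 2 (rule 225): 0111110111110
Gen 3 (rule 110): 1100011100010
Gen 4 (rule 225): 0101001101000
Gen 5 (rule 110): 1111011111000
Gen 6 (rule 225): 0111101111011
Gen 7 (rule 110): 1100111001111
Gen 8 (rule 225): 0100011000111
Gen 9 (rule 110): 1100111001101
Gen 10 (rule 225): 0100011000110
Gen 11 (rule 110): 1100111001110
Gen 12 (rule 225): 0100011000110
Gen 13 (rule 110): 1100111001110
Gen 14 (rule 225): 0100011000110
Gen 15 (rule 110): 1100111001110
Gen 16 (rule 225): 0100011000110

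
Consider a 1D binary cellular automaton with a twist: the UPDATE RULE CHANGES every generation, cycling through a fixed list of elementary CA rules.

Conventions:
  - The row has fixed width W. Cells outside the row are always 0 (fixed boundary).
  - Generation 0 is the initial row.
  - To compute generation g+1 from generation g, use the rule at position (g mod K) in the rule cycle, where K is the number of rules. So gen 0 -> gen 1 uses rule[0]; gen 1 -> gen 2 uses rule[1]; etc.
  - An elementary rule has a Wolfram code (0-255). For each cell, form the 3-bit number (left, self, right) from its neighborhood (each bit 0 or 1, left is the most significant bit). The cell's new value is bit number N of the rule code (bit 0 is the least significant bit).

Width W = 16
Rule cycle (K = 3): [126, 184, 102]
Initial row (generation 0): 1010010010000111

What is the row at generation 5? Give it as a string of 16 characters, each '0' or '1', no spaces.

Gen 0: 1010010010000111
Gen 1 (rule 126): 1111111111001101
Gen 2 (rule 184): 1111111110101010
Gen 3 (rule 102): 0000000011111110
Gen 4 (rule 126): 0000000110000011
Gen 5 (rule 184): 0000000101000010

Answer: 0000000101000010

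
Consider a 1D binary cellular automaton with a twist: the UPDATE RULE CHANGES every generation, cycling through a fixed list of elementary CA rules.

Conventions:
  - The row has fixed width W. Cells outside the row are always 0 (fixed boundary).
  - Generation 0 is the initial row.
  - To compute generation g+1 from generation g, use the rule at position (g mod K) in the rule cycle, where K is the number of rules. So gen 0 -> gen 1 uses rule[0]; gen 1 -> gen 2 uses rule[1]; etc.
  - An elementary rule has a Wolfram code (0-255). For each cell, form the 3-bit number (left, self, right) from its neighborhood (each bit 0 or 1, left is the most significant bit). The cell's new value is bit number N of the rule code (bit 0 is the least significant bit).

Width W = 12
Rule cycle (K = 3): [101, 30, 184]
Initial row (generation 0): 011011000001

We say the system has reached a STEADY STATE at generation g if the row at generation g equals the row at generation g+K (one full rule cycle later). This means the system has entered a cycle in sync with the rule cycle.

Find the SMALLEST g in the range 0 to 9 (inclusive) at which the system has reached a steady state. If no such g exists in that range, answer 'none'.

Answer: none

Derivation:
Gen 0: 011011000001
Gen 1 (rule 101): 001101011101
Gen 2 (rule 30): 011001010001
Gen 3 (rule 184): 010100101000
Gen 4 (rule 101): 011100111011
Gen 5 (rule 30): 110011100010
Gen 6 (rule 184): 101011010001
Gen 7 (rule 101): 111101110101
Gen 8 (rule 30): 100001000101
Gen 9 (rule 184): 010000100010
Gen 10 (rule 101): 010110101010
Gen 11 (rule 30): 110100101011
Gen 12 (rule 184): 101010010110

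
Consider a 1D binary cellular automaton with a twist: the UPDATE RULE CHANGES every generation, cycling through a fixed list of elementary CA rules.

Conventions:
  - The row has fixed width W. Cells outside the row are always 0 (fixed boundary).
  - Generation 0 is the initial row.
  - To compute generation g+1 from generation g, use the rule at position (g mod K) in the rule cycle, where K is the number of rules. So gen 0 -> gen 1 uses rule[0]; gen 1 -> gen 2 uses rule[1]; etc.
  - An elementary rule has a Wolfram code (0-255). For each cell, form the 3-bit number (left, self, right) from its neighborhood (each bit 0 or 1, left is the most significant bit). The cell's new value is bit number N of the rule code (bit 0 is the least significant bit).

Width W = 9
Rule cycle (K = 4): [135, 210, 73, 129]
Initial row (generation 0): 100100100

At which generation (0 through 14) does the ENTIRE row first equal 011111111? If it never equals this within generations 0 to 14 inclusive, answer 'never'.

Gen 0: 100100100
Gen 1 (rule 135): 101101101
Gen 2 (rule 210): 000100100
Gen 3 (rule 73): 110000001
Gen 4 (rule 129): 000111100
Gen 5 (rule 135): 111011001
Gen 6 (rule 210): 011001110
Gen 7 (rule 73): 011001010
Gen 8 (rule 129): 000000000
Gen 9 (rule 135): 111111111
Gen 10 (rule 210): 011111111
Gen 11 (rule 73): 010000001
Gen 12 (rule 129): 000111100
Gen 13 (rule 135): 111011001
Gen 14 (rule 210): 011001110

Answer: 10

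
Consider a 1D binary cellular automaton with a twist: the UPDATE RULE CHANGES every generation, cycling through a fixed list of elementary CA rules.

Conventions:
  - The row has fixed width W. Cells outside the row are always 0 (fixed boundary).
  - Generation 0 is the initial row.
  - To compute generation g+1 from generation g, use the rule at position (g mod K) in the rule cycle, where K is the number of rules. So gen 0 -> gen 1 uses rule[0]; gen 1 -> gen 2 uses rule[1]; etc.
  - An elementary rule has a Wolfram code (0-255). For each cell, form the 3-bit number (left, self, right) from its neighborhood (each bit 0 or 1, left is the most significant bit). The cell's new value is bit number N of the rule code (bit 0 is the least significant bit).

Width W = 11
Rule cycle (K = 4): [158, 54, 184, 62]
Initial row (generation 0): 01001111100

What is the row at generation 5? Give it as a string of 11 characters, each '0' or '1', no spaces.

Gen 0: 01001111100
Gen 1 (rule 158): 11111111010
Gen 2 (rule 54): 00000000111
Gen 3 (rule 184): 00000000110
Gen 4 (rule 62): 00000001101
Gen 5 (rule 158): 00000011001

Answer: 00000011001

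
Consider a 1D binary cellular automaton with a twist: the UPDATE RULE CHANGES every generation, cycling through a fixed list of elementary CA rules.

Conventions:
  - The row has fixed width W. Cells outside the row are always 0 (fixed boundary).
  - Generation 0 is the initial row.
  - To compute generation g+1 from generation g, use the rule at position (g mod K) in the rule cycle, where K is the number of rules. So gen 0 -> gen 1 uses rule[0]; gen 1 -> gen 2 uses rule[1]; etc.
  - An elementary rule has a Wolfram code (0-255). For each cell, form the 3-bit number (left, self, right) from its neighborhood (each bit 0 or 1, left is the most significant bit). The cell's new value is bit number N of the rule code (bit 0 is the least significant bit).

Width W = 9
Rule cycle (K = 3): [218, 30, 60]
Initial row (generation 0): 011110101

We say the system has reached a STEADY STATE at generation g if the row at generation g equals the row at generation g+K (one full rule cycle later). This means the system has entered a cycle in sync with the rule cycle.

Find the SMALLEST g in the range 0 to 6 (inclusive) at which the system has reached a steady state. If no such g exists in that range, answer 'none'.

Gen 0: 011110101
Gen 1 (rule 218): 111110000
Gen 2 (rule 30): 100001000
Gen 3 (rule 60): 110001100
Gen 4 (rule 218): 111011110
Gen 5 (rule 30): 100010001
Gen 6 (rule 60): 110011001
Gen 7 (rule 218): 111111110
Gen 8 (rule 30): 100000001
Gen 9 (rule 60): 110000001

Answer: none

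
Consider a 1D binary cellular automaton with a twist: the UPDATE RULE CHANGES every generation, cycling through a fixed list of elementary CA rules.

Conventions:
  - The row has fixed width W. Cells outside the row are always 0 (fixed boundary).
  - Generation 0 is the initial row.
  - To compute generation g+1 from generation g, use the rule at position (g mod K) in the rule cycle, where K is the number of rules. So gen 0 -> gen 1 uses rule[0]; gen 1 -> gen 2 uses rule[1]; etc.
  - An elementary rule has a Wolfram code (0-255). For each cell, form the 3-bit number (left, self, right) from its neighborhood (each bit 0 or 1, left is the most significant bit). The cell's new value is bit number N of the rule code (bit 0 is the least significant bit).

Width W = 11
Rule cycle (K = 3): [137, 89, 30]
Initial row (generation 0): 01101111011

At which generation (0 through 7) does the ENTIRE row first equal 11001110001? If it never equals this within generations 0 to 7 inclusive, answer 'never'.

Answer: never

Derivation:
Gen 0: 01101111011
Gen 1 (rule 137): 01001110010
Gen 2 (rule 89): 00101011001
Gen 3 (rule 30): 01101010111
Gen 4 (rule 137): 01000000110
Gen 5 (rule 89): 00111110111
Gen 6 (rule 30): 01100000100
Gen 7 (rule 137): 01001110001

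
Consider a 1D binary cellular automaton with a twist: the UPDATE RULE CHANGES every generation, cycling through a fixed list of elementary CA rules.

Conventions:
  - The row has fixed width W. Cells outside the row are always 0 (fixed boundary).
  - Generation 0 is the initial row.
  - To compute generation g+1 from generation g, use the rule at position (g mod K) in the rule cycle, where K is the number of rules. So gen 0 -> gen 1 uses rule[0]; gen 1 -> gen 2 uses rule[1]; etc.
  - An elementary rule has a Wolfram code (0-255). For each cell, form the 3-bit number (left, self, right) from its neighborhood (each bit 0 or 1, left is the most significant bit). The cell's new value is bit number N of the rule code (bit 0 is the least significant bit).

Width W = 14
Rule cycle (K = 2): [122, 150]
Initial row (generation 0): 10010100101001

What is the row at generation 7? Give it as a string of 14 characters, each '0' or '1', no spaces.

Gen 0: 10010100101001
Gen 1 (rule 122): 01101011010110
Gen 2 (rule 150): 10001000010001
Gen 3 (rule 122): 01010100101010
Gen 4 (rule 150): 11010111101011
Gen 5 (rule 122): 11101100110111
Gen 6 (rule 150): 01000011000010
Gen 7 (rule 122): 10100111100101

Answer: 10100111100101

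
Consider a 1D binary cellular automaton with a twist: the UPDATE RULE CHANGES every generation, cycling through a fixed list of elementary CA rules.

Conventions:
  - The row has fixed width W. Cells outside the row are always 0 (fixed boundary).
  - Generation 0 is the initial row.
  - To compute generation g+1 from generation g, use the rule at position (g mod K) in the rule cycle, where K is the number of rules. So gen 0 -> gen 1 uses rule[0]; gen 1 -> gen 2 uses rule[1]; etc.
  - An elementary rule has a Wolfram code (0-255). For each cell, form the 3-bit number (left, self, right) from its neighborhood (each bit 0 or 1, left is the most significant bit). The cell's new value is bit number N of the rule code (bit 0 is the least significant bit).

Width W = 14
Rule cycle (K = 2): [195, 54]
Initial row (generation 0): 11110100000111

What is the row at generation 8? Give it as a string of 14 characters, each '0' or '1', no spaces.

Answer: 10000000011111

Derivation:
Gen 0: 11110100000111
Gen 1 (rule 195): 01110001111011
Gen 2 (rule 54): 10001010000100
Gen 3 (rule 195): 00110000111001
Gen 4 (rule 54): 01001001000111
Gen 5 (rule 195): 10010010011011
Gen 6 (rule 54): 11111111100100
Gen 7 (rule 195): 01111111101001
Gen 8 (rule 54): 10000000011111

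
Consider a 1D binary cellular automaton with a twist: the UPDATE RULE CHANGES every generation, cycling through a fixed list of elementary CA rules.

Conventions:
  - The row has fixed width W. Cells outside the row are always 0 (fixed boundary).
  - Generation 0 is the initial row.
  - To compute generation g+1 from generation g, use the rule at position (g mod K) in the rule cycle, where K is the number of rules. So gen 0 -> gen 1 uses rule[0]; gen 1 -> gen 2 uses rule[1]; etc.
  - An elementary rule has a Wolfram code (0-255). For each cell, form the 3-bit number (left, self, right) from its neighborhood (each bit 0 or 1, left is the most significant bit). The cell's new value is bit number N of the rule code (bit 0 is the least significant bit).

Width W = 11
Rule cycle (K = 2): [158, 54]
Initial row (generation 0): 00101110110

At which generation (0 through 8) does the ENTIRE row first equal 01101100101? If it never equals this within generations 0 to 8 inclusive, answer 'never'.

Gen 0: 00101110110
Gen 1 (rule 158): 01101100101
Gen 2 (rule 54): 10010011111
Gen 3 (rule 158): 11111111110
Gen 4 (rule 54): 00000000001
Gen 5 (rule 158): 00000000011
Gen 6 (rule 54): 00000000100
Gen 7 (rule 158): 00000001110
Gen 8 (rule 54): 00000010001

Answer: 1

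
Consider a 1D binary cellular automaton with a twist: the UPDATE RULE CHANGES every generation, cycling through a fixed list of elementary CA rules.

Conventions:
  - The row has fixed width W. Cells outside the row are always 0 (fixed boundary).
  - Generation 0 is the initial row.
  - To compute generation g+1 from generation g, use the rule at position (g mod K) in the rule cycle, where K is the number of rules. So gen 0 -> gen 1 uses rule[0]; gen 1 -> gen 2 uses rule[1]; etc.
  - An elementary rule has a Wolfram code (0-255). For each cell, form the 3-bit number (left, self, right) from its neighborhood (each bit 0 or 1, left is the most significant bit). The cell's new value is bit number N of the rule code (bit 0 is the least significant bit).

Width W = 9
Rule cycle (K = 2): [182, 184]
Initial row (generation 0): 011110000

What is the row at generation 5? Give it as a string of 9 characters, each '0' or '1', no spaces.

Gen 0: 011110000
Gen 1 (rule 182): 101101000
Gen 2 (rule 184): 011010100
Gen 3 (rule 182): 100111110
Gen 4 (rule 184): 010111101
Gen 5 (rule 182): 111011011

Answer: 111011011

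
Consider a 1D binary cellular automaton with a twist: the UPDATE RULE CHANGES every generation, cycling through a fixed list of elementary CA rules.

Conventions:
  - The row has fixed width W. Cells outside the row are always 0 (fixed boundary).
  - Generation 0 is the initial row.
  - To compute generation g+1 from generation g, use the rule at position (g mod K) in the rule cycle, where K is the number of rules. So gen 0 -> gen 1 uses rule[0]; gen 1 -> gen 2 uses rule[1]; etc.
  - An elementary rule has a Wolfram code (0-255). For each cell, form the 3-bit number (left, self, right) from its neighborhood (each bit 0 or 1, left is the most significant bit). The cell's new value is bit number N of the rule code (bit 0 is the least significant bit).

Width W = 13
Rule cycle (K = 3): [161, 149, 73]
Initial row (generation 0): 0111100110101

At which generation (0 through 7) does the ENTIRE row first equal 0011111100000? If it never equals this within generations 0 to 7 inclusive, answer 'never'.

Gen 0: 0111100110101
Gen 1 (rule 161): 0011000001010
Gen 2 (rule 149): 1000111101011
Gen 3 (rule 73): 0010100100011
Gen 4 (rule 161): 1001000001000
Gen 5 (rule 149): 1101111101111
Gen 6 (rule 73): 1101000101001
Gen 7 (rule 161): 0010010010000

Answer: never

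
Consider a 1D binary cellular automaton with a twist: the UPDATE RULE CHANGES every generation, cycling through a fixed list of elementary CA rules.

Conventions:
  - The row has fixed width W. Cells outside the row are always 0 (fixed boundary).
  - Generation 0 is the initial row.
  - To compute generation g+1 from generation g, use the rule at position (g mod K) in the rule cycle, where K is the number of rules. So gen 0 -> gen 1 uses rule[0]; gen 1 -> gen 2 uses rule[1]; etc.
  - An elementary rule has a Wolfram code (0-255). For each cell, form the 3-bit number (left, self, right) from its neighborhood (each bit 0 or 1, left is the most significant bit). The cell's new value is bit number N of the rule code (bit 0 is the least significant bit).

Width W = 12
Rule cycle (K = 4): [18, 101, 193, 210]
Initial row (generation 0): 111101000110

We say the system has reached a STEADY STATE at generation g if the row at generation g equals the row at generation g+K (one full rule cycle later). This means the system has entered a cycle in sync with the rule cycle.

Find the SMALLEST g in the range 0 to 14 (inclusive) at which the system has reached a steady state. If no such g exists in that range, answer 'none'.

Gen 0: 111101000110
Gen 1 (rule 18): 000000101001
Gen 2 (rule 101): 111110111001
Gen 3 (rule 193): 011110011000
Gen 4 (rule 210): 101111101100
Gen 5 (rule 18): 000000000010
Gen 6 (rule 101): 111111111010
Gen 7 (rule 193): 011111111000
Gen 8 (rule 210): 101111111100
Gen 9 (rule 18): 000000000010
Gen 10 (rule 101): 111111111010
Gen 11 (rule 193): 011111111000
Gen 12 (rule 210): 101111111100
Gen 13 (rule 18): 000000000010
Gen 14 (rule 101): 111111111010
Gen 15 (rule 193): 011111111000
Gen 16 (rule 210): 101111111100
Gen 17 (rule 18): 000000000010
Gen 18 (rule 101): 111111111010

Answer: 5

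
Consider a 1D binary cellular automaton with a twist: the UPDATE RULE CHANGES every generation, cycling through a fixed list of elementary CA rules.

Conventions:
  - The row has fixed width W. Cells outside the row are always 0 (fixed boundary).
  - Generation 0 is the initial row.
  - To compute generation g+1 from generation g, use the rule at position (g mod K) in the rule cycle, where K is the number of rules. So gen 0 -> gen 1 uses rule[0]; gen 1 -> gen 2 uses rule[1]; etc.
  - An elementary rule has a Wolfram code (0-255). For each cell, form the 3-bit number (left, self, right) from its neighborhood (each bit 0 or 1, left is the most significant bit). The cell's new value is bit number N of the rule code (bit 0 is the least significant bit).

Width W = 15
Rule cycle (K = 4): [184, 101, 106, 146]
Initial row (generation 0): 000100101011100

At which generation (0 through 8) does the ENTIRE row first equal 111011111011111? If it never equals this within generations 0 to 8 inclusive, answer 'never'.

Answer: 6

Derivation:
Gen 0: 000100101011100
Gen 1 (rule 184): 000010010111010
Gen 2 (rule 101): 111010011001110
Gen 3 (rule 106): 101100111011010
Gen 4 (rule 146): 000011010000001
Gen 5 (rule 184): 000010101000000
Gen 6 (rule 101): 111011111011111
Gen 7 (rule 106): 101110001110001
Gen 8 (rule 146): 000101010101010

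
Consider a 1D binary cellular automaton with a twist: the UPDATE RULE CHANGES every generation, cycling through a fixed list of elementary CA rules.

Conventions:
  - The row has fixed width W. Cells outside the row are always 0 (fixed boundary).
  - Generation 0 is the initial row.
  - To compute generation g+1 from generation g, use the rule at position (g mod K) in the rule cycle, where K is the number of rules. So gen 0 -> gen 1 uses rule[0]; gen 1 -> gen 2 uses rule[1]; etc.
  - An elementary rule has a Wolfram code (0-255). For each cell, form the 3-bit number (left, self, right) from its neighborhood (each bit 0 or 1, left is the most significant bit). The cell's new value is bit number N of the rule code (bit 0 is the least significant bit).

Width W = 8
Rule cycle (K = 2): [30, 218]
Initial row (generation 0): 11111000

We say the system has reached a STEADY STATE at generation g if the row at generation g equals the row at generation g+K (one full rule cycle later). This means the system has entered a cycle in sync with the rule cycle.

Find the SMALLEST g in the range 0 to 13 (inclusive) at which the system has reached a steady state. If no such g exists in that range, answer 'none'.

Gen 0: 11111000
Gen 1 (rule 30): 10000100
Gen 2 (rule 218): 01001010
Gen 3 (rule 30): 11111011
Gen 4 (rule 218): 11111011
Gen 5 (rule 30): 10000010
Gen 6 (rule 218): 01000101
Gen 7 (rule 30): 11101101
Gen 8 (rule 218): 11101100
Gen 9 (rule 30): 10001010
Gen 10 (rule 218): 01010001
Gen 11 (rule 30): 11011011
Gen 12 (rule 218): 11011011
Gen 13 (rule 30): 10010010
Gen 14 (rule 218): 01101101
Gen 15 (rule 30): 11001001

Answer: none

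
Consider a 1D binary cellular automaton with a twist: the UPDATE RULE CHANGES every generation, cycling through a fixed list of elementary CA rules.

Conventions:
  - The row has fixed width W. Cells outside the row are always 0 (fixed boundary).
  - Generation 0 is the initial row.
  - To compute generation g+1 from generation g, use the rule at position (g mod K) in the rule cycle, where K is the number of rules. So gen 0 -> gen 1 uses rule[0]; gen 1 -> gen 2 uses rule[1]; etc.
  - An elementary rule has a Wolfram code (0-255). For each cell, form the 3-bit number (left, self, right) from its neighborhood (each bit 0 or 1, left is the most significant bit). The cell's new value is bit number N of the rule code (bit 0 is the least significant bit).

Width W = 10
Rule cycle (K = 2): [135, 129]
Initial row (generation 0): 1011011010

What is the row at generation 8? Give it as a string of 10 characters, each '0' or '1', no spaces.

Gen 0: 1011011010
Gen 1 (rule 135): 1000000010
Gen 2 (rule 129): 0011111000
Gen 3 (rule 135): 1101110011
Gen 4 (rule 129): 0000100000
Gen 5 (rule 135): 1111101111
Gen 6 (rule 129): 0111000110
Gen 7 (rule 135): 1010011000
Gen 8 (rule 129): 0000000011

Answer: 0000000011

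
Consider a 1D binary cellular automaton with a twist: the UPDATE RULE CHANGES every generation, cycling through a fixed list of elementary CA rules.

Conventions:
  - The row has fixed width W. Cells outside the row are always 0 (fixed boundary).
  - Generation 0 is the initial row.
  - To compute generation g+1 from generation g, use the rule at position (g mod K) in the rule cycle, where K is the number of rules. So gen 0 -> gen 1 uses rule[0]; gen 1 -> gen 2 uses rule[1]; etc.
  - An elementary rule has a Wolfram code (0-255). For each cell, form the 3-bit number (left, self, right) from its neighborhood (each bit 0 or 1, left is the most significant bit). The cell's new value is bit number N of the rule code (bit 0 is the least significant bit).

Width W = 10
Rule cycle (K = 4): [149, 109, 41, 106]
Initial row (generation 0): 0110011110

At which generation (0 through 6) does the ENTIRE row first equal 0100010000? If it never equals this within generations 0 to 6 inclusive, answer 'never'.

Gen 0: 0110011110
Gen 1 (rule 149): 0001001101
Gen 2 (rule 109): 1101001111
Gen 3 (rule 41): 1010001000
Gen 4 (rule 106): 0100010000
Gen 5 (rule 149): 0111011111
Gen 6 (rule 109): 0101110001

Answer: 4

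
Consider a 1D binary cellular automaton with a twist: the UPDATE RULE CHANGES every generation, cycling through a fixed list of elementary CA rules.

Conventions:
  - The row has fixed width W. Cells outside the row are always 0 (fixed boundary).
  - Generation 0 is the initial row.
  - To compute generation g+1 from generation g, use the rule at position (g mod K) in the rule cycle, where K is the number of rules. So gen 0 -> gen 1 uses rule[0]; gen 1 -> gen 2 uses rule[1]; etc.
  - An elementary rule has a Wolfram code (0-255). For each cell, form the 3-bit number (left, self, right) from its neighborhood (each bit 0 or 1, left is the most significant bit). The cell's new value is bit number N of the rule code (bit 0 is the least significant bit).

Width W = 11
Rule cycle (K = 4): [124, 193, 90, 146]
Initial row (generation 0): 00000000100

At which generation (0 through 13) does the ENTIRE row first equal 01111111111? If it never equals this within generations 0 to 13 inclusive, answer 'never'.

Answer: 13

Derivation:
Gen 0: 00000000100
Gen 1 (rule 124): 00000000110
Gen 2 (rule 193): 11111110010
Gen 3 (rule 90): 10000011101
Gen 4 (rule 146): 01000101000
Gen 5 (rule 124): 01100111100
Gen 6 (rule 193): 00100011101
Gen 7 (rule 90): 01010110100
Gen 8 (rule 146): 10000000010
Gen 9 (rule 124): 11000000011
Gen 10 (rule 193): 01011111001
Gen 11 (rule 90): 10010001110
Gen 12 (rule 146): 01101010101
Gen 13 (rule 124): 01111111111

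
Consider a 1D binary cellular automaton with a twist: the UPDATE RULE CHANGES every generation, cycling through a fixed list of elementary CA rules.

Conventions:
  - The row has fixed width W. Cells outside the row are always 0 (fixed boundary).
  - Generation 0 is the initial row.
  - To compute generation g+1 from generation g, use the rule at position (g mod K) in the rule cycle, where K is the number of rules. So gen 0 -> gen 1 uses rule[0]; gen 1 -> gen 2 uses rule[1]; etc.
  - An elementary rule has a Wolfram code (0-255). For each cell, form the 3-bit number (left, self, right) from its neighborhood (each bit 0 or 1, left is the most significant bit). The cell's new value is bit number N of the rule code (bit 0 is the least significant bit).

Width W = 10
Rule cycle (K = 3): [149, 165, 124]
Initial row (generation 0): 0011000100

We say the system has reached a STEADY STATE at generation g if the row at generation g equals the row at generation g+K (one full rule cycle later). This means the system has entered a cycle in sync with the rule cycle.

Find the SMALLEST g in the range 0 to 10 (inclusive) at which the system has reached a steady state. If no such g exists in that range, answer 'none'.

Answer: none

Derivation:
Gen 0: 0011000100
Gen 1 (rule 149): 1000110111
Gen 2 (rule 165): 1010001010
Gen 3 (rule 124): 1111001111
Gen 4 (rule 149): 0110100110
Gen 5 (rule 165): 0001100000
Gen 6 (rule 124): 0001110000
Gen 7 (rule 149): 1100101111
Gen 8 (rule 165): 0000110110
Gen 9 (rule 124): 0000111111
Gen 10 (rule 149): 1110011110
Gen 11 (rule 165): 0100001100
Gen 12 (rule 124): 0110001110
Gen 13 (rule 149): 0001100101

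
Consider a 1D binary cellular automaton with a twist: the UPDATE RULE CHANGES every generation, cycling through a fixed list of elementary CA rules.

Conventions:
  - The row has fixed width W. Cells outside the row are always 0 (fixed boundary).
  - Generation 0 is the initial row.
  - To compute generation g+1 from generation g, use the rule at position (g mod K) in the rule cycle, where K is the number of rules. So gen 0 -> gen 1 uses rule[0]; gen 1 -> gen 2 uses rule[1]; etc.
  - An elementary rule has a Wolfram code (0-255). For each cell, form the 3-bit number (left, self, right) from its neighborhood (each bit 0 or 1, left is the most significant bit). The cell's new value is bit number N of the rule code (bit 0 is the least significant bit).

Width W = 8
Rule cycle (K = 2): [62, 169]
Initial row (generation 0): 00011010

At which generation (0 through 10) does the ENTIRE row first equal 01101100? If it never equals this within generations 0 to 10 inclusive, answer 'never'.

Gen 0: 00011010
Gen 1 (rule 62): 00110111
Gen 2 (rule 169): 10101110
Gen 3 (rule 62): 11111001
Gen 4 (rule 169): 11110000
Gen 5 (rule 62): 10001000
Gen 6 (rule 169): 00100011
Gen 7 (rule 62): 01110110
Gen 8 (rule 169): 01101100
Gen 9 (rule 62): 11011010
Gen 10 (rule 169): 10110100

Answer: 8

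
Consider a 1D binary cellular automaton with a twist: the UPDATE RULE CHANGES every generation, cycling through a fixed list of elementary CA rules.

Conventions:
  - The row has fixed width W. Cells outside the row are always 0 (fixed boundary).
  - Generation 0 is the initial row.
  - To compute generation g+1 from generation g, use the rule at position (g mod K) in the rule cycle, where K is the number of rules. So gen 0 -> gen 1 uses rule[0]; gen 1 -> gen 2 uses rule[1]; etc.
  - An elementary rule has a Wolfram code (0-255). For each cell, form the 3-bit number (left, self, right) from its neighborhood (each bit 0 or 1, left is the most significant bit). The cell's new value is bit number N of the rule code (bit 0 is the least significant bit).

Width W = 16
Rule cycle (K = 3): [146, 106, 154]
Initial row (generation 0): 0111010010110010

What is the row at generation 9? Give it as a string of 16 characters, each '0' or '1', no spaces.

Gen 0: 0111010010110010
Gen 1 (rule 146): 1010001100001101
Gen 2 (rule 106): 0100011100011110
Gen 3 (rule 154): 1010111010111101
Gen 4 (rule 146): 0000010000011000
Gen 5 (rule 106): 0000100000111000
Gen 6 (rule 154): 0001010001110100
Gen 7 (rule 146): 0010001010100010
Gen 8 (rule 106): 0100010101000100
Gen 9 (rule 154): 1010100000101010

Answer: 1010100000101010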